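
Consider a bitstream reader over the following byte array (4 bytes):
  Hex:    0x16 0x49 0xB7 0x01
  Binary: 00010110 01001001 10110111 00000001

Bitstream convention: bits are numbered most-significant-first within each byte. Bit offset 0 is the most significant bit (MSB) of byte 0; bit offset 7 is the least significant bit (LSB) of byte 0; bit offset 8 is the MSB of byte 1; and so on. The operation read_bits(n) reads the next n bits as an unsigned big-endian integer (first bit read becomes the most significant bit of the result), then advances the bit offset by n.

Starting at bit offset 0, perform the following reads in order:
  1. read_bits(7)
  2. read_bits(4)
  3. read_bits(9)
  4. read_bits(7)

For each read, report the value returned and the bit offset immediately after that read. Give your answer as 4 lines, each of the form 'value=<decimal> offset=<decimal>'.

Read 1: bits[0:7] width=7 -> value=11 (bin 0001011); offset now 7 = byte 0 bit 7; 25 bits remain
Read 2: bits[7:11] width=4 -> value=2 (bin 0010); offset now 11 = byte 1 bit 3; 21 bits remain
Read 3: bits[11:20] width=9 -> value=155 (bin 010011011); offset now 20 = byte 2 bit 4; 12 bits remain
Read 4: bits[20:27] width=7 -> value=56 (bin 0111000); offset now 27 = byte 3 bit 3; 5 bits remain

Answer: value=11 offset=7
value=2 offset=11
value=155 offset=20
value=56 offset=27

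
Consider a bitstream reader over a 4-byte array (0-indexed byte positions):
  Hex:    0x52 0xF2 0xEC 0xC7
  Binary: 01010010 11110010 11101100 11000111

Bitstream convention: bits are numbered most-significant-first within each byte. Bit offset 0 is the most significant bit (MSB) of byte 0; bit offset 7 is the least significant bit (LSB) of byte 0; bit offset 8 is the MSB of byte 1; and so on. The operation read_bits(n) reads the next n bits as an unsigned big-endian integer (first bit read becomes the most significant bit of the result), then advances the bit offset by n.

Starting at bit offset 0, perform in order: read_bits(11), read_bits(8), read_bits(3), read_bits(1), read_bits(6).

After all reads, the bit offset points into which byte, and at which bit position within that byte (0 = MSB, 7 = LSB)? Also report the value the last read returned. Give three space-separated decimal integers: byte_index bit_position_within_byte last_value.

Answer: 3 5 24

Derivation:
Read 1: bits[0:11] width=11 -> value=663 (bin 01010010111); offset now 11 = byte 1 bit 3; 21 bits remain
Read 2: bits[11:19] width=8 -> value=151 (bin 10010111); offset now 19 = byte 2 bit 3; 13 bits remain
Read 3: bits[19:22] width=3 -> value=3 (bin 011); offset now 22 = byte 2 bit 6; 10 bits remain
Read 4: bits[22:23] width=1 -> value=0 (bin 0); offset now 23 = byte 2 bit 7; 9 bits remain
Read 5: bits[23:29] width=6 -> value=24 (bin 011000); offset now 29 = byte 3 bit 5; 3 bits remain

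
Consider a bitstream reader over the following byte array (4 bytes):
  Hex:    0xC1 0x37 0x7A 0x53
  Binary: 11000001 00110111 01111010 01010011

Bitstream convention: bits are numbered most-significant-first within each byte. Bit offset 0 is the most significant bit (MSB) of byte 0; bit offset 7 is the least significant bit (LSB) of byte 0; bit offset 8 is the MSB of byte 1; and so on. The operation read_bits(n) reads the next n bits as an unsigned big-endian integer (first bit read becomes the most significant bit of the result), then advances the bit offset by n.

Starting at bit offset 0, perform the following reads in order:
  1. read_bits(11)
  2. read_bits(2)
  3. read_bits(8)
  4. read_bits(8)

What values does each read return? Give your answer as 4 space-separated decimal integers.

Read 1: bits[0:11] width=11 -> value=1545 (bin 11000001001); offset now 11 = byte 1 bit 3; 21 bits remain
Read 2: bits[11:13] width=2 -> value=2 (bin 10); offset now 13 = byte 1 bit 5; 19 bits remain
Read 3: bits[13:21] width=8 -> value=239 (bin 11101111); offset now 21 = byte 2 bit 5; 11 bits remain
Read 4: bits[21:29] width=8 -> value=74 (bin 01001010); offset now 29 = byte 3 bit 5; 3 bits remain

Answer: 1545 2 239 74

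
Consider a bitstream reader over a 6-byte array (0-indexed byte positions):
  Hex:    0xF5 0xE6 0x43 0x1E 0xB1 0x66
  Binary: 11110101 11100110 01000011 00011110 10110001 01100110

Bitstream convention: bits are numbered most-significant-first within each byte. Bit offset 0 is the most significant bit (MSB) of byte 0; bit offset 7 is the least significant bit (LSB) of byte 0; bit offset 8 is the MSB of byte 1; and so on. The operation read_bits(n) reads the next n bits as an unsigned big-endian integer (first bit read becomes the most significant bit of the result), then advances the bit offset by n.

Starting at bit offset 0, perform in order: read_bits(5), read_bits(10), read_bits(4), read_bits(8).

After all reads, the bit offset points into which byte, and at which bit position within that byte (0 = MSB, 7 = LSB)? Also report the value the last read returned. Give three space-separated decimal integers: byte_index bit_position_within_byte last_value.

Read 1: bits[0:5] width=5 -> value=30 (bin 11110); offset now 5 = byte 0 bit 5; 43 bits remain
Read 2: bits[5:15] width=10 -> value=755 (bin 1011110011); offset now 15 = byte 1 bit 7; 33 bits remain
Read 3: bits[15:19] width=4 -> value=2 (bin 0010); offset now 19 = byte 2 bit 3; 29 bits remain
Read 4: bits[19:27] width=8 -> value=24 (bin 00011000); offset now 27 = byte 3 bit 3; 21 bits remain

Answer: 3 3 24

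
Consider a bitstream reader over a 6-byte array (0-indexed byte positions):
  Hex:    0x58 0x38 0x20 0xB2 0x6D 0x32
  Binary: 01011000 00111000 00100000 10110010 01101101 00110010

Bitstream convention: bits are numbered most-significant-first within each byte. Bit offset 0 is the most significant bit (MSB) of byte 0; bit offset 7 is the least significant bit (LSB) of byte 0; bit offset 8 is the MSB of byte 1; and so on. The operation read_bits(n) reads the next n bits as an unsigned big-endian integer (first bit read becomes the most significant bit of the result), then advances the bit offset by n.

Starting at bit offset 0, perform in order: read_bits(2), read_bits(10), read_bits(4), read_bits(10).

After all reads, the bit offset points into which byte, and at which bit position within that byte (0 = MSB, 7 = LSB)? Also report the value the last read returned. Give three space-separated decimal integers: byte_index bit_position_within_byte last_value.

Read 1: bits[0:2] width=2 -> value=1 (bin 01); offset now 2 = byte 0 bit 2; 46 bits remain
Read 2: bits[2:12] width=10 -> value=387 (bin 0110000011); offset now 12 = byte 1 bit 4; 36 bits remain
Read 3: bits[12:16] width=4 -> value=8 (bin 1000); offset now 16 = byte 2 bit 0; 32 bits remain
Read 4: bits[16:26] width=10 -> value=130 (bin 0010000010); offset now 26 = byte 3 bit 2; 22 bits remain

Answer: 3 2 130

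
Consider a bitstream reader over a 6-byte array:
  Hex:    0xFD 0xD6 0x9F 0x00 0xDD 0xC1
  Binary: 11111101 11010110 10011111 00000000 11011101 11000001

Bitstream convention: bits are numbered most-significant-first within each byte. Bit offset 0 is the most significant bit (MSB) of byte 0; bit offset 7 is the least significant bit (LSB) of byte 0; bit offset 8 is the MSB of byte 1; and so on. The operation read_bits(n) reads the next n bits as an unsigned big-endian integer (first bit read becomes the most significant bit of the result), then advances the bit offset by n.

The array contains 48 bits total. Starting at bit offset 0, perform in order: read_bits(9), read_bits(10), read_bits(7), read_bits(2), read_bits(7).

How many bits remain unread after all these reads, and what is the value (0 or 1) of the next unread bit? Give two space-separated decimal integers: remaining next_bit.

Read 1: bits[0:9] width=9 -> value=507 (bin 111111011); offset now 9 = byte 1 bit 1; 39 bits remain
Read 2: bits[9:19] width=10 -> value=692 (bin 1010110100); offset now 19 = byte 2 bit 3; 29 bits remain
Read 3: bits[19:26] width=7 -> value=124 (bin 1111100); offset now 26 = byte 3 bit 2; 22 bits remain
Read 4: bits[26:28] width=2 -> value=0 (bin 00); offset now 28 = byte 3 bit 4; 20 bits remain
Read 5: bits[28:35] width=7 -> value=6 (bin 0000110); offset now 35 = byte 4 bit 3; 13 bits remain

Answer: 13 1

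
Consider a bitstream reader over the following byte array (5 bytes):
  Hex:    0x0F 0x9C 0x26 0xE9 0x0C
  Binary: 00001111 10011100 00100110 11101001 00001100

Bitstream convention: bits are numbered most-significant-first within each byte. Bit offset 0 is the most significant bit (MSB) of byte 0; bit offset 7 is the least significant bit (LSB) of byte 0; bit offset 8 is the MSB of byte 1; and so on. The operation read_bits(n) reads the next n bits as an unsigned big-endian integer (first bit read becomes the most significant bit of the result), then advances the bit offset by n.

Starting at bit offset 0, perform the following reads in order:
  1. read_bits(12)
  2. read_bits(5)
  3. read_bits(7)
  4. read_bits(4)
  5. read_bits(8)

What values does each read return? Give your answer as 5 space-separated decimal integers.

Answer: 249 24 38 14 144

Derivation:
Read 1: bits[0:12] width=12 -> value=249 (bin 000011111001); offset now 12 = byte 1 bit 4; 28 bits remain
Read 2: bits[12:17] width=5 -> value=24 (bin 11000); offset now 17 = byte 2 bit 1; 23 bits remain
Read 3: bits[17:24] width=7 -> value=38 (bin 0100110); offset now 24 = byte 3 bit 0; 16 bits remain
Read 4: bits[24:28] width=4 -> value=14 (bin 1110); offset now 28 = byte 3 bit 4; 12 bits remain
Read 5: bits[28:36] width=8 -> value=144 (bin 10010000); offset now 36 = byte 4 bit 4; 4 bits remain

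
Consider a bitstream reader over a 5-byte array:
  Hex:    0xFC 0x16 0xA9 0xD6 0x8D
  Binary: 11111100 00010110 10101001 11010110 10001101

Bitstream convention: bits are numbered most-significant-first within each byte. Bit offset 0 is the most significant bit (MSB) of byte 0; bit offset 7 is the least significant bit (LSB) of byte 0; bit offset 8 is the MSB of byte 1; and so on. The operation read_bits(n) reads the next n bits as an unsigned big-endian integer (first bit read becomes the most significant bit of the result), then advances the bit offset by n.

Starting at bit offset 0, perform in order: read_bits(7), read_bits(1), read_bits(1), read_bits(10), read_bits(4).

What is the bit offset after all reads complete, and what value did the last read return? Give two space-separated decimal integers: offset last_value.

Read 1: bits[0:7] width=7 -> value=126 (bin 1111110); offset now 7 = byte 0 bit 7; 33 bits remain
Read 2: bits[7:8] width=1 -> value=0 (bin 0); offset now 8 = byte 1 bit 0; 32 bits remain
Read 3: bits[8:9] width=1 -> value=0 (bin 0); offset now 9 = byte 1 bit 1; 31 bits remain
Read 4: bits[9:19] width=10 -> value=181 (bin 0010110101); offset now 19 = byte 2 bit 3; 21 bits remain
Read 5: bits[19:23] width=4 -> value=4 (bin 0100); offset now 23 = byte 2 bit 7; 17 bits remain

Answer: 23 4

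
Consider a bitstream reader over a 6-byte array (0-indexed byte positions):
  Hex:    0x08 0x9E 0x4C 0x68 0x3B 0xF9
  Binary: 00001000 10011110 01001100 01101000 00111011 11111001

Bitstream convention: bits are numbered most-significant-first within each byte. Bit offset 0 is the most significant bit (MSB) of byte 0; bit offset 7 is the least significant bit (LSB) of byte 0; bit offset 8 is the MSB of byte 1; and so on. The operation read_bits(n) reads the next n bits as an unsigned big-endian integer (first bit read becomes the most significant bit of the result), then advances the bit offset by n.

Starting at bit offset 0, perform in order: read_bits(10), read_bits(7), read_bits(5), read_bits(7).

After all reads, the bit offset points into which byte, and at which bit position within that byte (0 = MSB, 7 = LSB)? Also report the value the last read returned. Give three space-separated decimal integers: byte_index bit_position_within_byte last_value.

Read 1: bits[0:10] width=10 -> value=34 (bin 0000100010); offset now 10 = byte 1 bit 2; 38 bits remain
Read 2: bits[10:17] width=7 -> value=60 (bin 0111100); offset now 17 = byte 2 bit 1; 31 bits remain
Read 3: bits[17:22] width=5 -> value=19 (bin 10011); offset now 22 = byte 2 bit 6; 26 bits remain
Read 4: bits[22:29] width=7 -> value=13 (bin 0001101); offset now 29 = byte 3 bit 5; 19 bits remain

Answer: 3 5 13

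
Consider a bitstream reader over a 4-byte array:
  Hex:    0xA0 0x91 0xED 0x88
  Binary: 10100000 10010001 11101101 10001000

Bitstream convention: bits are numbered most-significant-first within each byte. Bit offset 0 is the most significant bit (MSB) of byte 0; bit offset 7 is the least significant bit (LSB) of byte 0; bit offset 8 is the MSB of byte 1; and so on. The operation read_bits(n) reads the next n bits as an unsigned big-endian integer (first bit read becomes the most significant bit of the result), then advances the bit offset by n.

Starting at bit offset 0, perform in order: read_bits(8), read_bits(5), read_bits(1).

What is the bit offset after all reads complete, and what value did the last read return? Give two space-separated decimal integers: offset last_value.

Answer: 14 0

Derivation:
Read 1: bits[0:8] width=8 -> value=160 (bin 10100000); offset now 8 = byte 1 bit 0; 24 bits remain
Read 2: bits[8:13] width=5 -> value=18 (bin 10010); offset now 13 = byte 1 bit 5; 19 bits remain
Read 3: bits[13:14] width=1 -> value=0 (bin 0); offset now 14 = byte 1 bit 6; 18 bits remain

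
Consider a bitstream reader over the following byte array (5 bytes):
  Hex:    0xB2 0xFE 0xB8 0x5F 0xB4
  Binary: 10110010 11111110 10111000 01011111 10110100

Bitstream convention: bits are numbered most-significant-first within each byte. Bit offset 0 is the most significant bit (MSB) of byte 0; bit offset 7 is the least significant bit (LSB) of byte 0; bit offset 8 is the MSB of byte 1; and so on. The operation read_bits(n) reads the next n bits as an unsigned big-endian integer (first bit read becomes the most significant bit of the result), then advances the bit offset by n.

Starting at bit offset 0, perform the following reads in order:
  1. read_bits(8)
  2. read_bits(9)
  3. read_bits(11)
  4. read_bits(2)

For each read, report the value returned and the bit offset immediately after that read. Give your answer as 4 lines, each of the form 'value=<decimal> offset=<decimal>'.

Answer: value=178 offset=8
value=509 offset=17
value=901 offset=28
value=3 offset=30

Derivation:
Read 1: bits[0:8] width=8 -> value=178 (bin 10110010); offset now 8 = byte 1 bit 0; 32 bits remain
Read 2: bits[8:17] width=9 -> value=509 (bin 111111101); offset now 17 = byte 2 bit 1; 23 bits remain
Read 3: bits[17:28] width=11 -> value=901 (bin 01110000101); offset now 28 = byte 3 bit 4; 12 bits remain
Read 4: bits[28:30] width=2 -> value=3 (bin 11); offset now 30 = byte 3 bit 6; 10 bits remain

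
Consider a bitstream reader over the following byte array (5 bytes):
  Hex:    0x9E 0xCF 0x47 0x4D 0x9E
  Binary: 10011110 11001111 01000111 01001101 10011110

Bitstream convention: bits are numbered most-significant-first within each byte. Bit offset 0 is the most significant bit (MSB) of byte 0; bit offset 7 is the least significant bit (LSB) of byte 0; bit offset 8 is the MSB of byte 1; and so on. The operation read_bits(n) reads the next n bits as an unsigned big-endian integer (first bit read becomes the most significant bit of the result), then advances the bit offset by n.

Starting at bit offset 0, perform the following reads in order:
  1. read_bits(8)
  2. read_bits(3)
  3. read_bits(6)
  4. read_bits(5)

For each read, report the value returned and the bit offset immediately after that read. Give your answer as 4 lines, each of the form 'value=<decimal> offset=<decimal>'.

Read 1: bits[0:8] width=8 -> value=158 (bin 10011110); offset now 8 = byte 1 bit 0; 32 bits remain
Read 2: bits[8:11] width=3 -> value=6 (bin 110); offset now 11 = byte 1 bit 3; 29 bits remain
Read 3: bits[11:17] width=6 -> value=30 (bin 011110); offset now 17 = byte 2 bit 1; 23 bits remain
Read 4: bits[17:22] width=5 -> value=17 (bin 10001); offset now 22 = byte 2 bit 6; 18 bits remain

Answer: value=158 offset=8
value=6 offset=11
value=30 offset=17
value=17 offset=22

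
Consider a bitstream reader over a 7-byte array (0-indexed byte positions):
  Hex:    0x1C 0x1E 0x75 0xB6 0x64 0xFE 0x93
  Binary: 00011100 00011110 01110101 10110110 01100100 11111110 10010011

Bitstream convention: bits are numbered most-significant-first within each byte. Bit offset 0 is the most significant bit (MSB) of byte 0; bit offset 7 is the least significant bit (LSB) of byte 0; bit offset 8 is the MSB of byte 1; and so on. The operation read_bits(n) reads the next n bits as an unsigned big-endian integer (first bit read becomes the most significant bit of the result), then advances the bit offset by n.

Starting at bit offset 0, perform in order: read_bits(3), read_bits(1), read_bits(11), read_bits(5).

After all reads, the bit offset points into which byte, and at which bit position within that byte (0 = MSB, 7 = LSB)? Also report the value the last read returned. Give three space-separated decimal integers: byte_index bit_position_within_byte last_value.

Read 1: bits[0:3] width=3 -> value=0 (bin 000); offset now 3 = byte 0 bit 3; 53 bits remain
Read 2: bits[3:4] width=1 -> value=1 (bin 1); offset now 4 = byte 0 bit 4; 52 bits remain
Read 3: bits[4:15] width=11 -> value=1551 (bin 11000001111); offset now 15 = byte 1 bit 7; 41 bits remain
Read 4: bits[15:20] width=5 -> value=7 (bin 00111); offset now 20 = byte 2 bit 4; 36 bits remain

Answer: 2 4 7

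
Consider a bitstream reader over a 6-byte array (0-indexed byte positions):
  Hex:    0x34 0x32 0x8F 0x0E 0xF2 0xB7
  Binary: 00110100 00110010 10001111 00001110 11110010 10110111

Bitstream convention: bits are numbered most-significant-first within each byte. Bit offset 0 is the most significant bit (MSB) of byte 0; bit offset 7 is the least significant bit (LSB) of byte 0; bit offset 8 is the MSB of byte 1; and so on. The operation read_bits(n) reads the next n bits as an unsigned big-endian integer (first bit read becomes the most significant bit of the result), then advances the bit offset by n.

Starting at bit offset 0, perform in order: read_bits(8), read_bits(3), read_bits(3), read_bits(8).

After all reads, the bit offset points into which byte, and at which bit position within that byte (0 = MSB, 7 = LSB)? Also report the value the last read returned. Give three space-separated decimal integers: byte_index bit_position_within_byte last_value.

Read 1: bits[0:8] width=8 -> value=52 (bin 00110100); offset now 8 = byte 1 bit 0; 40 bits remain
Read 2: bits[8:11] width=3 -> value=1 (bin 001); offset now 11 = byte 1 bit 3; 37 bits remain
Read 3: bits[11:14] width=3 -> value=4 (bin 100); offset now 14 = byte 1 bit 6; 34 bits remain
Read 4: bits[14:22] width=8 -> value=163 (bin 10100011); offset now 22 = byte 2 bit 6; 26 bits remain

Answer: 2 6 163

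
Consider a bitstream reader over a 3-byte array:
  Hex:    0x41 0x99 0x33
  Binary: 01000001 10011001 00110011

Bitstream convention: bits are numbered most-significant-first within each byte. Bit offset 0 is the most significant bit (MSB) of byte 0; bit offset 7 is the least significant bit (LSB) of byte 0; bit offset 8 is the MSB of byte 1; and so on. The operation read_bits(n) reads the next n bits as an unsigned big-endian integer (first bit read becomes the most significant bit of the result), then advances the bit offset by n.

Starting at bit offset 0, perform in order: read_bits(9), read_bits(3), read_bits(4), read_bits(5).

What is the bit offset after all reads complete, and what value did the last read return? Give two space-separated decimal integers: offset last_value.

Read 1: bits[0:9] width=9 -> value=131 (bin 010000011); offset now 9 = byte 1 bit 1; 15 bits remain
Read 2: bits[9:12] width=3 -> value=1 (bin 001); offset now 12 = byte 1 bit 4; 12 bits remain
Read 3: bits[12:16] width=4 -> value=9 (bin 1001); offset now 16 = byte 2 bit 0; 8 bits remain
Read 4: bits[16:21] width=5 -> value=6 (bin 00110); offset now 21 = byte 2 bit 5; 3 bits remain

Answer: 21 6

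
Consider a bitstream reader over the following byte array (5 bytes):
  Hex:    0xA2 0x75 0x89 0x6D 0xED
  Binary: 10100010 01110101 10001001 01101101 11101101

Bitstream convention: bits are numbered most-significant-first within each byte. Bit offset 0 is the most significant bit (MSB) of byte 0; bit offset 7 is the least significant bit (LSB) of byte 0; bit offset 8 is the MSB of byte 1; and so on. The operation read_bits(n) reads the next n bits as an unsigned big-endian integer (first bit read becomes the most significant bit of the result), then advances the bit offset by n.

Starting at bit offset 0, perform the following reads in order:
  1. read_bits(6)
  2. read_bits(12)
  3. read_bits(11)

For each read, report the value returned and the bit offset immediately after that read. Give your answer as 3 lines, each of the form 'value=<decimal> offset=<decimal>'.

Read 1: bits[0:6] width=6 -> value=40 (bin 101000); offset now 6 = byte 0 bit 6; 34 bits remain
Read 2: bits[6:18] width=12 -> value=2518 (bin 100111010110); offset now 18 = byte 2 bit 2; 22 bits remain
Read 3: bits[18:29] width=11 -> value=301 (bin 00100101101); offset now 29 = byte 3 bit 5; 11 bits remain

Answer: value=40 offset=6
value=2518 offset=18
value=301 offset=29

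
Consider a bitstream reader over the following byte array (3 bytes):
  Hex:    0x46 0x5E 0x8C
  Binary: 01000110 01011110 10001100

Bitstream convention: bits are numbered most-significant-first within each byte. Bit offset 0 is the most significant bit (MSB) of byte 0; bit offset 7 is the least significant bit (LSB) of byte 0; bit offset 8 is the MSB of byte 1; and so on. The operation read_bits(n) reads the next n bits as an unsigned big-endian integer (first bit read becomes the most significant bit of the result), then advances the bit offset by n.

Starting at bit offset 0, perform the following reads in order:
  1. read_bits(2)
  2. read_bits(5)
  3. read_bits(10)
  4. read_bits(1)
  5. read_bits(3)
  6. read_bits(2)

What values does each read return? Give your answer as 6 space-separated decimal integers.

Read 1: bits[0:2] width=2 -> value=1 (bin 01); offset now 2 = byte 0 bit 2; 22 bits remain
Read 2: bits[2:7] width=5 -> value=3 (bin 00011); offset now 7 = byte 0 bit 7; 17 bits remain
Read 3: bits[7:17] width=10 -> value=189 (bin 0010111101); offset now 17 = byte 2 bit 1; 7 bits remain
Read 4: bits[17:18] width=1 -> value=0 (bin 0); offset now 18 = byte 2 bit 2; 6 bits remain
Read 5: bits[18:21] width=3 -> value=1 (bin 001); offset now 21 = byte 2 bit 5; 3 bits remain
Read 6: bits[21:23] width=2 -> value=2 (bin 10); offset now 23 = byte 2 bit 7; 1 bits remain

Answer: 1 3 189 0 1 2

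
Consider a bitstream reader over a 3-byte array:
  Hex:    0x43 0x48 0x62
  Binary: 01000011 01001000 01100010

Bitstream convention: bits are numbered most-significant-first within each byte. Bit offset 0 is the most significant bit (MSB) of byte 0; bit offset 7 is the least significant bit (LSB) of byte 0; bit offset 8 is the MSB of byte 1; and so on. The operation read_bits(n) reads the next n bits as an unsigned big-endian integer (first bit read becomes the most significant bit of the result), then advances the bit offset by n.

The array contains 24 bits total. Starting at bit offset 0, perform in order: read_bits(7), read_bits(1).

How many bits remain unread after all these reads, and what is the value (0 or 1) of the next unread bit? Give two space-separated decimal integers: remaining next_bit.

Answer: 16 0

Derivation:
Read 1: bits[0:7] width=7 -> value=33 (bin 0100001); offset now 7 = byte 0 bit 7; 17 bits remain
Read 2: bits[7:8] width=1 -> value=1 (bin 1); offset now 8 = byte 1 bit 0; 16 bits remain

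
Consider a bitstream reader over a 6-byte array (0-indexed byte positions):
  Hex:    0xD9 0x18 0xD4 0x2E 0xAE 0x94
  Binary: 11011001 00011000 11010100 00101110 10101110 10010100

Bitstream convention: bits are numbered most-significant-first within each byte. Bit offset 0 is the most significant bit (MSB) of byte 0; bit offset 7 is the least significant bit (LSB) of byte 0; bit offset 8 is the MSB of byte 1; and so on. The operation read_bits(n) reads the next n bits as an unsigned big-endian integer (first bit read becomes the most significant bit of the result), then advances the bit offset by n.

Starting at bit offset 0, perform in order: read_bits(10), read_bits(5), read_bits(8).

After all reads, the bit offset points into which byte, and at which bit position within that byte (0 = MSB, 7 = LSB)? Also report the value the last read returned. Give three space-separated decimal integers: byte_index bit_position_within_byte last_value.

Read 1: bits[0:10] width=10 -> value=868 (bin 1101100100); offset now 10 = byte 1 bit 2; 38 bits remain
Read 2: bits[10:15] width=5 -> value=12 (bin 01100); offset now 15 = byte 1 bit 7; 33 bits remain
Read 3: bits[15:23] width=8 -> value=106 (bin 01101010); offset now 23 = byte 2 bit 7; 25 bits remain

Answer: 2 7 106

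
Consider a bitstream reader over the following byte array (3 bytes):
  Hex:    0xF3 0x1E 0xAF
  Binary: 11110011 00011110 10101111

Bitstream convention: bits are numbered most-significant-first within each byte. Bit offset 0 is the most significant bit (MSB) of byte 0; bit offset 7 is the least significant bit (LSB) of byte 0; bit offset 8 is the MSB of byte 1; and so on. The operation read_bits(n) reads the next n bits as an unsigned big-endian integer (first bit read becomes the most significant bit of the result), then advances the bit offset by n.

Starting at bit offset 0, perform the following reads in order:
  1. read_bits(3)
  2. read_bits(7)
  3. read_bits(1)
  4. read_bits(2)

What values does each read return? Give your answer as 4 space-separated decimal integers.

Answer: 7 76 0 3

Derivation:
Read 1: bits[0:3] width=3 -> value=7 (bin 111); offset now 3 = byte 0 bit 3; 21 bits remain
Read 2: bits[3:10] width=7 -> value=76 (bin 1001100); offset now 10 = byte 1 bit 2; 14 bits remain
Read 3: bits[10:11] width=1 -> value=0 (bin 0); offset now 11 = byte 1 bit 3; 13 bits remain
Read 4: bits[11:13] width=2 -> value=3 (bin 11); offset now 13 = byte 1 bit 5; 11 bits remain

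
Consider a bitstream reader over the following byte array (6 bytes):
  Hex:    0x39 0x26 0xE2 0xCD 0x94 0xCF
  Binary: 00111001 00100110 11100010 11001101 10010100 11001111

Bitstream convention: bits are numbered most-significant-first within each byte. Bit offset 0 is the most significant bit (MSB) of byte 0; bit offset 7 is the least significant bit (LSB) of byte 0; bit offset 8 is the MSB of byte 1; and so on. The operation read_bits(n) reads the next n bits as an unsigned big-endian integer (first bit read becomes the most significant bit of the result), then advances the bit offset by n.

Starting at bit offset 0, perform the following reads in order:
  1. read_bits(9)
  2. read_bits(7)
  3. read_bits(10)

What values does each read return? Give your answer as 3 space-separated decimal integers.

Answer: 114 38 907

Derivation:
Read 1: bits[0:9] width=9 -> value=114 (bin 001110010); offset now 9 = byte 1 bit 1; 39 bits remain
Read 2: bits[9:16] width=7 -> value=38 (bin 0100110); offset now 16 = byte 2 bit 0; 32 bits remain
Read 3: bits[16:26] width=10 -> value=907 (bin 1110001011); offset now 26 = byte 3 bit 2; 22 bits remain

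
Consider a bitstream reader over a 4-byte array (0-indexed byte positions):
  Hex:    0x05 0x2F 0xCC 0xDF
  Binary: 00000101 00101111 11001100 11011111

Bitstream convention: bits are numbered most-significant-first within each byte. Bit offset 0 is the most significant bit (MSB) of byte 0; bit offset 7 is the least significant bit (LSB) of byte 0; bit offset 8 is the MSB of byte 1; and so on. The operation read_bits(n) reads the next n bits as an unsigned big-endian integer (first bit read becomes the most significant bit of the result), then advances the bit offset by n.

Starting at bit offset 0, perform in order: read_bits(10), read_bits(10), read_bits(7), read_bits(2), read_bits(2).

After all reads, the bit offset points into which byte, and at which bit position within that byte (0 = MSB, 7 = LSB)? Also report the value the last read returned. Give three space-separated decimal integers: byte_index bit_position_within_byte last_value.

Answer: 3 7 3

Derivation:
Read 1: bits[0:10] width=10 -> value=20 (bin 0000010100); offset now 10 = byte 1 bit 2; 22 bits remain
Read 2: bits[10:20] width=10 -> value=764 (bin 1011111100); offset now 20 = byte 2 bit 4; 12 bits remain
Read 3: bits[20:27] width=7 -> value=102 (bin 1100110); offset now 27 = byte 3 bit 3; 5 bits remain
Read 4: bits[27:29] width=2 -> value=3 (bin 11); offset now 29 = byte 3 bit 5; 3 bits remain
Read 5: bits[29:31] width=2 -> value=3 (bin 11); offset now 31 = byte 3 bit 7; 1 bits remain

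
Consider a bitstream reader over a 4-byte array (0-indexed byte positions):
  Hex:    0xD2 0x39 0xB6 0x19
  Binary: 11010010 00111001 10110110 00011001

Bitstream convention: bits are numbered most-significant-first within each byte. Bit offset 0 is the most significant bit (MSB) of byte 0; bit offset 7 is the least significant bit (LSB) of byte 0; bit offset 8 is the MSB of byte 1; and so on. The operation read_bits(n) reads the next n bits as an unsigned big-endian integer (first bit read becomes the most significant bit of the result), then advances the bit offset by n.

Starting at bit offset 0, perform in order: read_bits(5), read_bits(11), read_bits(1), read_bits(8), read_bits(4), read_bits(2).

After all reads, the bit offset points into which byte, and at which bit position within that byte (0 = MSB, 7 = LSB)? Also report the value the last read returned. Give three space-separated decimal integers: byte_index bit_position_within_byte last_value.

Read 1: bits[0:5] width=5 -> value=26 (bin 11010); offset now 5 = byte 0 bit 5; 27 bits remain
Read 2: bits[5:16] width=11 -> value=569 (bin 01000111001); offset now 16 = byte 2 bit 0; 16 bits remain
Read 3: bits[16:17] width=1 -> value=1 (bin 1); offset now 17 = byte 2 bit 1; 15 bits remain
Read 4: bits[17:25] width=8 -> value=108 (bin 01101100); offset now 25 = byte 3 bit 1; 7 bits remain
Read 5: bits[25:29] width=4 -> value=3 (bin 0011); offset now 29 = byte 3 bit 5; 3 bits remain
Read 6: bits[29:31] width=2 -> value=0 (bin 00); offset now 31 = byte 3 bit 7; 1 bits remain

Answer: 3 7 0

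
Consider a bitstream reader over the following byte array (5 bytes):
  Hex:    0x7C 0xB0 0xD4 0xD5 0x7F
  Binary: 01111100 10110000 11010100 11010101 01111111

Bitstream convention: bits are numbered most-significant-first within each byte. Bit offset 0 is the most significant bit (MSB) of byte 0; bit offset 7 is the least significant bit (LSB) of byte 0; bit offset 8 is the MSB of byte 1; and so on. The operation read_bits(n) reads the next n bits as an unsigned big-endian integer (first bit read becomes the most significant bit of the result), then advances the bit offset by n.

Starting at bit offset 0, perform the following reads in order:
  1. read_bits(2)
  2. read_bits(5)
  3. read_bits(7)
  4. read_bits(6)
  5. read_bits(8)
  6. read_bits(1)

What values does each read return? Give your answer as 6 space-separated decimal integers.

Read 1: bits[0:2] width=2 -> value=1 (bin 01); offset now 2 = byte 0 bit 2; 38 bits remain
Read 2: bits[2:7] width=5 -> value=30 (bin 11110); offset now 7 = byte 0 bit 7; 33 bits remain
Read 3: bits[7:14] width=7 -> value=44 (bin 0101100); offset now 14 = byte 1 bit 6; 26 bits remain
Read 4: bits[14:20] width=6 -> value=13 (bin 001101); offset now 20 = byte 2 bit 4; 20 bits remain
Read 5: bits[20:28] width=8 -> value=77 (bin 01001101); offset now 28 = byte 3 bit 4; 12 bits remain
Read 6: bits[28:29] width=1 -> value=0 (bin 0); offset now 29 = byte 3 bit 5; 11 bits remain

Answer: 1 30 44 13 77 0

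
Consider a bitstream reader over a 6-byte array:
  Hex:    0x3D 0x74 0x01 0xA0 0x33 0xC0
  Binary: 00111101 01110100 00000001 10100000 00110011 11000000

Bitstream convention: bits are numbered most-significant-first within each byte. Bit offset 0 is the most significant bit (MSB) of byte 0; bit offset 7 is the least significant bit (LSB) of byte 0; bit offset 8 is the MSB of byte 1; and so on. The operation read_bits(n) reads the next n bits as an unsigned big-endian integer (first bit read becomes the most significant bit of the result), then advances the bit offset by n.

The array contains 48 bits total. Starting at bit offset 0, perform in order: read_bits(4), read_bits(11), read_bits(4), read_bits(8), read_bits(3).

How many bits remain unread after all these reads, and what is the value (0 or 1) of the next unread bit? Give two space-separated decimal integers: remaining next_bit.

Answer: 18 0

Derivation:
Read 1: bits[0:4] width=4 -> value=3 (bin 0011); offset now 4 = byte 0 bit 4; 44 bits remain
Read 2: bits[4:15] width=11 -> value=1722 (bin 11010111010); offset now 15 = byte 1 bit 7; 33 bits remain
Read 3: bits[15:19] width=4 -> value=0 (bin 0000); offset now 19 = byte 2 bit 3; 29 bits remain
Read 4: bits[19:27] width=8 -> value=13 (bin 00001101); offset now 27 = byte 3 bit 3; 21 bits remain
Read 5: bits[27:30] width=3 -> value=0 (bin 000); offset now 30 = byte 3 bit 6; 18 bits remain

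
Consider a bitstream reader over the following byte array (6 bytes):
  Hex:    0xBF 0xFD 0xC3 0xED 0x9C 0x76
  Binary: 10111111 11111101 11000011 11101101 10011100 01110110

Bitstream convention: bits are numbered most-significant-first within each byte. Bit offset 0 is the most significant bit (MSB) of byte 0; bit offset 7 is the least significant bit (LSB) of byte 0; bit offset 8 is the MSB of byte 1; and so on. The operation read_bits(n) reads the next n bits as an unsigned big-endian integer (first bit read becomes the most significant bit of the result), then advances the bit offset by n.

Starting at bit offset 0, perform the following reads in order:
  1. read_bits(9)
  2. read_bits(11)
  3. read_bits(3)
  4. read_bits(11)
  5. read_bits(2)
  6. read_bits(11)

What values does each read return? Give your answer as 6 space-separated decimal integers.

Read 1: bits[0:9] width=9 -> value=383 (bin 101111111); offset now 9 = byte 1 bit 1; 39 bits remain
Read 2: bits[9:20] width=11 -> value=2012 (bin 11111011100); offset now 20 = byte 2 bit 4; 28 bits remain
Read 3: bits[20:23] width=3 -> value=1 (bin 001); offset now 23 = byte 2 bit 7; 25 bits remain
Read 4: bits[23:34] width=11 -> value=1974 (bin 11110110110); offset now 34 = byte 4 bit 2; 14 bits remain
Read 5: bits[34:36] width=2 -> value=1 (bin 01); offset now 36 = byte 4 bit 4; 12 bits remain
Read 6: bits[36:47] width=11 -> value=1595 (bin 11000111011); offset now 47 = byte 5 bit 7; 1 bits remain

Answer: 383 2012 1 1974 1 1595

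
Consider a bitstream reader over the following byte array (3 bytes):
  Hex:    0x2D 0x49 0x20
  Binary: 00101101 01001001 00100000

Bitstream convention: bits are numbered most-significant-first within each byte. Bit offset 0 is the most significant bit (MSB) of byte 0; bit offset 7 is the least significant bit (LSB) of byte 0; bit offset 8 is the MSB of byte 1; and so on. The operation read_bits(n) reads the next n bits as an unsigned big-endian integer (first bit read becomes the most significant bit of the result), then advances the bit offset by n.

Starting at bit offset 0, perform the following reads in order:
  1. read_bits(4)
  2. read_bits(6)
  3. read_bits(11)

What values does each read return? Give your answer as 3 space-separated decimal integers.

Answer: 2 53 292

Derivation:
Read 1: bits[0:4] width=4 -> value=2 (bin 0010); offset now 4 = byte 0 bit 4; 20 bits remain
Read 2: bits[4:10] width=6 -> value=53 (bin 110101); offset now 10 = byte 1 bit 2; 14 bits remain
Read 3: bits[10:21] width=11 -> value=292 (bin 00100100100); offset now 21 = byte 2 bit 5; 3 bits remain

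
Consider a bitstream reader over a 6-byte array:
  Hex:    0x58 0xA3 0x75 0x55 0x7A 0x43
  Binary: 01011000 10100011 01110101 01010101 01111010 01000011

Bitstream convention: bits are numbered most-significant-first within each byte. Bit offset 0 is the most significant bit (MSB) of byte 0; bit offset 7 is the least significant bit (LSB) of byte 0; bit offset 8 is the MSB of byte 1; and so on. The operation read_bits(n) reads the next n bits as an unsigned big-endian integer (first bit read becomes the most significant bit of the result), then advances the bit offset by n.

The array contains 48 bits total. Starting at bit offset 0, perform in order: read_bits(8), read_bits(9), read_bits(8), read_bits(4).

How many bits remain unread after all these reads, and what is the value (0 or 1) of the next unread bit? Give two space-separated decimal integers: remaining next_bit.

Answer: 19 1

Derivation:
Read 1: bits[0:8] width=8 -> value=88 (bin 01011000); offset now 8 = byte 1 bit 0; 40 bits remain
Read 2: bits[8:17] width=9 -> value=326 (bin 101000110); offset now 17 = byte 2 bit 1; 31 bits remain
Read 3: bits[17:25] width=8 -> value=234 (bin 11101010); offset now 25 = byte 3 bit 1; 23 bits remain
Read 4: bits[25:29] width=4 -> value=10 (bin 1010); offset now 29 = byte 3 bit 5; 19 bits remain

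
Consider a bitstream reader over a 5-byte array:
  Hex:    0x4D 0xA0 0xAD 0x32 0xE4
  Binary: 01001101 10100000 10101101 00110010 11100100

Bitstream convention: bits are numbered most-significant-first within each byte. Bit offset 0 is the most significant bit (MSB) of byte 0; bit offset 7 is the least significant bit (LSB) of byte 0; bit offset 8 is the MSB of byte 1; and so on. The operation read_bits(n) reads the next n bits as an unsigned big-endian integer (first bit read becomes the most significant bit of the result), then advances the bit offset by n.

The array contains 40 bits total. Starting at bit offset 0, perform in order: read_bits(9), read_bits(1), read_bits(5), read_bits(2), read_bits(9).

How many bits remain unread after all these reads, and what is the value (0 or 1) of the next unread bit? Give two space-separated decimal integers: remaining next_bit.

Answer: 14 1

Derivation:
Read 1: bits[0:9] width=9 -> value=155 (bin 010011011); offset now 9 = byte 1 bit 1; 31 bits remain
Read 2: bits[9:10] width=1 -> value=0 (bin 0); offset now 10 = byte 1 bit 2; 30 bits remain
Read 3: bits[10:15] width=5 -> value=16 (bin 10000); offset now 15 = byte 1 bit 7; 25 bits remain
Read 4: bits[15:17] width=2 -> value=1 (bin 01); offset now 17 = byte 2 bit 1; 23 bits remain
Read 5: bits[17:26] width=9 -> value=180 (bin 010110100); offset now 26 = byte 3 bit 2; 14 bits remain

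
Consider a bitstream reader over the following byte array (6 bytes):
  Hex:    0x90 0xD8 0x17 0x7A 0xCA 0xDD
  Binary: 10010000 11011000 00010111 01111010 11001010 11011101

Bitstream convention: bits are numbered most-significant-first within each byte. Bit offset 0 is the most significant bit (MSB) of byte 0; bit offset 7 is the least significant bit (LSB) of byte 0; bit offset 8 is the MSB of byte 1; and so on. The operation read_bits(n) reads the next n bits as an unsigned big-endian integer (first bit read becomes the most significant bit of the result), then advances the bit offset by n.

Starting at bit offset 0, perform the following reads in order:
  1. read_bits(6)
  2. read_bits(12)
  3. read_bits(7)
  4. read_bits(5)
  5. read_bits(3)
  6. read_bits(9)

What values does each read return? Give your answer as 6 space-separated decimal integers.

Read 1: bits[0:6] width=6 -> value=36 (bin 100100); offset now 6 = byte 0 bit 6; 42 bits remain
Read 2: bits[6:18] width=12 -> value=864 (bin 001101100000); offset now 18 = byte 2 bit 2; 30 bits remain
Read 3: bits[18:25] width=7 -> value=46 (bin 0101110); offset now 25 = byte 3 bit 1; 23 bits remain
Read 4: bits[25:30] width=5 -> value=30 (bin 11110); offset now 30 = byte 3 bit 6; 18 bits remain
Read 5: bits[30:33] width=3 -> value=5 (bin 101); offset now 33 = byte 4 bit 1; 15 bits remain
Read 6: bits[33:42] width=9 -> value=299 (bin 100101011); offset now 42 = byte 5 bit 2; 6 bits remain

Answer: 36 864 46 30 5 299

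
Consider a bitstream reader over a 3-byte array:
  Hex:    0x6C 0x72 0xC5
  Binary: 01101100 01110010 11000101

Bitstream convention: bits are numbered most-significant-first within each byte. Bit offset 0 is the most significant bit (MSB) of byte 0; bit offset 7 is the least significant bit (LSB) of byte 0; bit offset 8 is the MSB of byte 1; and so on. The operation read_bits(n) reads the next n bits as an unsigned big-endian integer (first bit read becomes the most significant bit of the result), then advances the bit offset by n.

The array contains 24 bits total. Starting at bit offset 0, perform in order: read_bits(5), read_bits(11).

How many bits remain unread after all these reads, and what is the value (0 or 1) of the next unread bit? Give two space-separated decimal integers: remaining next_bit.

Read 1: bits[0:5] width=5 -> value=13 (bin 01101); offset now 5 = byte 0 bit 5; 19 bits remain
Read 2: bits[5:16] width=11 -> value=1138 (bin 10001110010); offset now 16 = byte 2 bit 0; 8 bits remain

Answer: 8 1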